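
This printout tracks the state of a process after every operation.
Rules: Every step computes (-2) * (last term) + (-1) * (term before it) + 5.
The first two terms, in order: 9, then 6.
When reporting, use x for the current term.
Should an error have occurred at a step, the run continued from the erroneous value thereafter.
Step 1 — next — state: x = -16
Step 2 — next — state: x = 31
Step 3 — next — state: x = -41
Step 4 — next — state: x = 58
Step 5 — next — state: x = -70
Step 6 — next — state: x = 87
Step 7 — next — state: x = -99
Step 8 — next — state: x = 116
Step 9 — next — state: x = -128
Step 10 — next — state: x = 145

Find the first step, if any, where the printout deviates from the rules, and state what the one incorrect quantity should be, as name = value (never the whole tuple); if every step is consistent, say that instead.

step 4, x = 56

Recomputing the run from the initial state:
step 1: x = -16
step 2: x = 31
step 3: x = -41
step 4: x = 56
step 5: x = -66
step 6: x = 81
step 7: x = -91
step 8: x = 106
step 9: x = -116
step 10: x = 131
The first disagreement with the printout is at step 4, where the value should be x = 56.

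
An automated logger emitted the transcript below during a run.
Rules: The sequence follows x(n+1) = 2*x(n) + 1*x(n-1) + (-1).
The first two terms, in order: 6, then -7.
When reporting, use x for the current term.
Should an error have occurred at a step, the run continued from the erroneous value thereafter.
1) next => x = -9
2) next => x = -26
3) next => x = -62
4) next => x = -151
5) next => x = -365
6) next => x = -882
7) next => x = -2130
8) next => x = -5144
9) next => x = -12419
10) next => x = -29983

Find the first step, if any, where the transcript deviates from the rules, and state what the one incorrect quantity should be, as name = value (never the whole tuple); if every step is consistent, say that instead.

1. x = 2*(-7) + (1)*(6) + (-1) = -9 (checks out)
2. x = 2*(-9) + (1)*(-7) + (-1) = -26 (agrees with the transcript)
3. x = 2*(-26) + (1)*(-9) + (-1) = -62 (same as recorded)
4. x = 2*(-62) + (1)*(-26) + (-1) = -151 (matches)
5. x = 2*(-151) + (1)*(-62) + (-1) = -365 (checks out)
6. x = 2*(-365) + (1)*(-151) + (-1) = -882 (agrees with the transcript)
7. x = 2*(-882) + (1)*(-365) + (-1) = -2130 (no discrepancy)
8. x = 2*(-2130) + (1)*(-882) + (-1) = -5143 (the entry is off here)
The audit stops at step 8: the recorded entry is wrong and should be x = -5143.

step 8, x = -5143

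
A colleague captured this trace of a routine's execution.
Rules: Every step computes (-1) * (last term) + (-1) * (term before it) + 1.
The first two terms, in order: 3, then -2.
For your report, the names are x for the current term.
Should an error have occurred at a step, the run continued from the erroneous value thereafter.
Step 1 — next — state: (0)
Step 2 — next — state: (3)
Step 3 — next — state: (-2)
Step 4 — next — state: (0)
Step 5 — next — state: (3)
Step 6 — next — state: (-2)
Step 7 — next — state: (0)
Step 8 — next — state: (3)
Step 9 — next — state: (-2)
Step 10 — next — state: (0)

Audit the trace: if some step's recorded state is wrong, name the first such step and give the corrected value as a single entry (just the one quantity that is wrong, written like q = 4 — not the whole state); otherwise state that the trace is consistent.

no error

step 1: x = -1*(-2) + (-1)*(3) + (1) = 0 -> verified
step 2: x = -1*(0) + (-1)*(-2) + (1) = 3 -> verified
step 3: x = -1*(3) + (-1)*(0) + (1) = -2 -> checks out
step 4: x = -1*(-2) + (-1)*(3) + (1) = 0 -> matches
step 5: x = -1*(0) + (-1)*(-2) + (1) = 3 -> checks out
step 6: x = -1*(3) + (-1)*(0) + (1) = -2 -> consistent with the trace
step 7: x = -1*(-2) + (-1)*(3) + (1) = 0 -> in agreement
step 8: x = -1*(0) + (-1)*(-2) + (1) = 3 -> confirmed correct
step 9: x = -1*(3) + (-1)*(0) + (1) = -2 -> in agreement
step 10: x = -1*(-2) + (-1)*(3) + (1) = 0 -> verified
The recomputation confirms every line.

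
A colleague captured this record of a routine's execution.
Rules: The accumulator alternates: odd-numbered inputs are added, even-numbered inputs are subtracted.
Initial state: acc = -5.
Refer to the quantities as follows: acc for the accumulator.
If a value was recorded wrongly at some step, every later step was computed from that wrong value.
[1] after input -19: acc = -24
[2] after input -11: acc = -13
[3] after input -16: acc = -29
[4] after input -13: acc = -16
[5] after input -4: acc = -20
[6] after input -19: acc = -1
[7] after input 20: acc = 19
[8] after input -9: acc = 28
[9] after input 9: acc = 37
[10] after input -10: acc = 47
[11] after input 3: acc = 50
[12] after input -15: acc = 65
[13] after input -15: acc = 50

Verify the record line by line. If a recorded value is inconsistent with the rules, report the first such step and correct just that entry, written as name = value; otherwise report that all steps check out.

Recomputing the run from the initial state:
step 1: acc = -24
step 2: acc = -13
step 3: acc = -29
step 4: acc = -16
step 5: acc = -20
step 6: acc = -1
step 7: acc = 19
step 8: acc = 28
step 9: acc = 37
step 10: acc = 47
step 11: acc = 50
step 12: acc = 65
step 13: acc = 50
This matches the record at every step.

no error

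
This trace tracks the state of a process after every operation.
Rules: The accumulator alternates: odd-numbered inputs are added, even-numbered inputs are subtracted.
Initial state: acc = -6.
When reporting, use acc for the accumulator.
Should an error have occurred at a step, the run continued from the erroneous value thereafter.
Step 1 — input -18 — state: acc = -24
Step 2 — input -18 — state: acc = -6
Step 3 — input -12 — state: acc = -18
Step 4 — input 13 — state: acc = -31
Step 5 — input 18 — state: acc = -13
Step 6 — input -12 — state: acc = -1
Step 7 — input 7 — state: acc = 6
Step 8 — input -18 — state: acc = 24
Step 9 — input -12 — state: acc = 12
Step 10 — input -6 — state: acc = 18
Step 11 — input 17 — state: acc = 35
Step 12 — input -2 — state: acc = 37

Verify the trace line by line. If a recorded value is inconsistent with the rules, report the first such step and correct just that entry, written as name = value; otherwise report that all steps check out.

no error

Step 1: acc = -6 + -18 = -24 — checks out.
Step 2: acc = -24 - -18 = -6 — exactly as logged.
Step 3: acc = -6 + -12 = -18 — checks out.
Step 4: acc = -18 - 13 = -31 — confirmed correct.
Step 5: acc = -31 + 18 = -13 — same as recorded.
Step 6: acc = -13 - -12 = -1 — same as recorded.
Step 7: acc = -1 + 7 = 6 — confirmed correct.
Step 8: acc = 6 - -18 = 24 — agrees with the trace.
Step 9: acc = 24 + -12 = 12 — confirmed correct.
Step 10: acc = 12 - -6 = 18 — matches.
Step 11: acc = 18 + 17 = 35 — consistent with the trace.
Step 12: acc = 35 - -2 = 37 — consistent with the trace.
The whole run recomputes cleanly — no discrepancies.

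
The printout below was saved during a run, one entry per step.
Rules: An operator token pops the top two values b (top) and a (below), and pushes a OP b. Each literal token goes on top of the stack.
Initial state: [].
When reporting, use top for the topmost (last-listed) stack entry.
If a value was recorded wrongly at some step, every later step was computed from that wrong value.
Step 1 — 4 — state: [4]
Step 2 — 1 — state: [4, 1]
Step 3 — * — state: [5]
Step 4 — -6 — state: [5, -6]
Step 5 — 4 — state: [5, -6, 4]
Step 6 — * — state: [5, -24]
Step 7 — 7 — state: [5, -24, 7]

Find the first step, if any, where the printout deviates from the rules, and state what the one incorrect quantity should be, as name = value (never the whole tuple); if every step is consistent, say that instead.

step 3, top = 4

Recomputing the run from the initial state:
step 1: [4]
step 2: [4, 1]
step 3: [4]
step 4: [4, -6]
step 5: [4, -6, 4]
step 6: [4, -24]
step 7: [4, -24, 7]
The first disagreement with the printout is at step 3, where the value should be top = 4.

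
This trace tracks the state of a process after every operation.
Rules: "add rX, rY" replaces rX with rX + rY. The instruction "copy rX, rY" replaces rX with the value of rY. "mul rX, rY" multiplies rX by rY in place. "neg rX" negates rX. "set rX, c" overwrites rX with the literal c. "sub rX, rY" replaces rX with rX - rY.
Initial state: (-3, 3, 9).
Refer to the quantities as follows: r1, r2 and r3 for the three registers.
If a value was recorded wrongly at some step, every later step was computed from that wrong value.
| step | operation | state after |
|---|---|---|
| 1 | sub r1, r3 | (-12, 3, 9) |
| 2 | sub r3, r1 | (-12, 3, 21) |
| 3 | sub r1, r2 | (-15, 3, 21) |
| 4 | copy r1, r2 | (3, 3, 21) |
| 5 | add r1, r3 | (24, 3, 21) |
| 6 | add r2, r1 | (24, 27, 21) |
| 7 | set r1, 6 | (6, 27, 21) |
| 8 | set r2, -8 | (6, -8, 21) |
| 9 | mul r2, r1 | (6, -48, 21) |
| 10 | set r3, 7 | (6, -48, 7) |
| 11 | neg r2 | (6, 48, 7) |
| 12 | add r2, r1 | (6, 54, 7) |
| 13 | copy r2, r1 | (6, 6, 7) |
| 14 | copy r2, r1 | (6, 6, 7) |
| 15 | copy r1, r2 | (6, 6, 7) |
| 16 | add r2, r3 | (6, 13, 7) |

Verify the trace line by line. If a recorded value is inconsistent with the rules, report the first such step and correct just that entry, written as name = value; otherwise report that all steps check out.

Recomputing the run from the initial state:
step 1: r1 = -12, r2 = 3, r3 = 9
step 2: r1 = -12, r2 = 3, r3 = 21
step 3: r1 = -15, r2 = 3, r3 = 21
step 4: r1 = 3, r2 = 3, r3 = 21
step 5: r1 = 24, r2 = 3, r3 = 21
step 6: r1 = 24, r2 = 27, r3 = 21
step 7: r1 = 6, r2 = 27, r3 = 21
step 8: r1 = 6, r2 = -8, r3 = 21
step 9: r1 = 6, r2 = -48, r3 = 21
step 10: r1 = 6, r2 = -48, r3 = 7
step 11: r1 = 6, r2 = 48, r3 = 7
step 12: r1 = 6, r2 = 54, r3 = 7
step 13: r1 = 6, r2 = 6, r3 = 7
step 14: r1 = 6, r2 = 6, r3 = 7
step 15: r1 = 6, r2 = 6, r3 = 7
step 16: r1 = 6, r2 = 13, r3 = 7
This matches the trace at every step.

no error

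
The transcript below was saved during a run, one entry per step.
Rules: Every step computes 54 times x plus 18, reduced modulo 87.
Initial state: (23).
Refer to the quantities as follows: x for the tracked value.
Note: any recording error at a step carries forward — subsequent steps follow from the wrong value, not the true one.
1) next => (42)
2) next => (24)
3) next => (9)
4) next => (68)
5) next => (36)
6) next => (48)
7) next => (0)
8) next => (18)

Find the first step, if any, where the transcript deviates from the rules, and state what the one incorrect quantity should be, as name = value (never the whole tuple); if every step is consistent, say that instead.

Step 1: x = (54*23 + 18) mod 87 = 42 — checks out.
Step 2: x = (54*42 + 18) mod 87 = 24 — agrees with the transcript.
Step 3: x = (54*24 + 18) mod 87 = 9 — agrees with the transcript.
Step 4: x = (54*9 + 18) mod 87 = 69 — this is not what the transcript shows.
Conclusion: step 4 carries the first error; the entry should be x = 69.

step 4, x = 69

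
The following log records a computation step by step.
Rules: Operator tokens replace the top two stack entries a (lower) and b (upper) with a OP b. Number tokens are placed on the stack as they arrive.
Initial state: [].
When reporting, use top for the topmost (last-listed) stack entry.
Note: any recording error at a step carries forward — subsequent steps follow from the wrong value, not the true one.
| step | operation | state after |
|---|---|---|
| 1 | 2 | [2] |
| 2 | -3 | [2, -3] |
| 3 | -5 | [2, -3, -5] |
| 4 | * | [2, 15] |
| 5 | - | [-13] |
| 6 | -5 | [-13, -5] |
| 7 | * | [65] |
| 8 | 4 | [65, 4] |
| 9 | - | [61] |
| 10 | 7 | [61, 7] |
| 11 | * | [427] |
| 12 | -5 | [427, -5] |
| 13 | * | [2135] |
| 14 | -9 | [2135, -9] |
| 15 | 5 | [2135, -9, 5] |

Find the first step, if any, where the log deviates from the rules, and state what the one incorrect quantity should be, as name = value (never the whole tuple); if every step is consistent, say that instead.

step 13, top = -2135

Step 1: push 2: top = 2 — matches.
Step 2: push -3: top = -3 — in agreement.
Step 3: push -5: top = -5 — no discrepancy.
Step 4: -3 * -5 = 15 — matches.
Step 5: 2 - 15 = -13 — matches.
Step 6: push -5: top = -5 — same as recorded.
Step 7: -13 * -5 = 65 — matches.
Step 8: push 4: top = 4 — confirmed correct.
Step 9: 65 - 4 = 61 — checks out.
Step 10: push 7: top = 7 — same as recorded.
Step 11: 61 * 7 = 427 — agrees with the log.
Step 12: push -5: top = -5 — consistent with the log.
Step 13: 427 * -5 = -2135 — the log disagrees here.
First deviation found at step 13; the corrected entry is top = -2135.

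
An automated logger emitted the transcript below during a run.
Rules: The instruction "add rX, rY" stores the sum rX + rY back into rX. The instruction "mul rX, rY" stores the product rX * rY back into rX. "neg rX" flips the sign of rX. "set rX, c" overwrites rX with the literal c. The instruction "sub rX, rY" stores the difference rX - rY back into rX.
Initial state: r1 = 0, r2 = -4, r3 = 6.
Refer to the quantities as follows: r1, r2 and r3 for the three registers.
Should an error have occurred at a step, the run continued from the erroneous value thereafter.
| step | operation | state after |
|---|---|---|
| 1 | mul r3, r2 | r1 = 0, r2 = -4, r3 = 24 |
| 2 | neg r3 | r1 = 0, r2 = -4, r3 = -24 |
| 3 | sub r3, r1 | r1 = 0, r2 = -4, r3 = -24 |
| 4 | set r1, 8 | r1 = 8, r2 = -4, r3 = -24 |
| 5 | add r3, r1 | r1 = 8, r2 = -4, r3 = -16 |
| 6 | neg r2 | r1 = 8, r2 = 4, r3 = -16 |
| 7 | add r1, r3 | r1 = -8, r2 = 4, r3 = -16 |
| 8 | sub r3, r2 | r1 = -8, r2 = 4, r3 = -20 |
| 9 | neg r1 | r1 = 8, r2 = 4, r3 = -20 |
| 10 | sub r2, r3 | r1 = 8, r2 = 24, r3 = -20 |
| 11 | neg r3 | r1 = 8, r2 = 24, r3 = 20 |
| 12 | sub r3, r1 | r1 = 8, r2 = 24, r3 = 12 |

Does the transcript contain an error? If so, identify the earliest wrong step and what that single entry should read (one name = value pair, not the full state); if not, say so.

step 1: r3 = 6 * -4 = -24 -> not what was recorded
First deviation found at step 1; the corrected entry is r3 = -24.

step 1, r3 = -24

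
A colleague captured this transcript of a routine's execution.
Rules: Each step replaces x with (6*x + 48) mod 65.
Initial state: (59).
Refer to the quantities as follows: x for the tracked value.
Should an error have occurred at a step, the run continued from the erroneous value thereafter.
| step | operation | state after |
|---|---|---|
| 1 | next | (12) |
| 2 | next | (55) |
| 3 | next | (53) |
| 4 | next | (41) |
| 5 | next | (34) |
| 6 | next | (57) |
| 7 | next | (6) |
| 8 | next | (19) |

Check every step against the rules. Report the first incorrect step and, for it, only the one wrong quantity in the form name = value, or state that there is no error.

Step 1: x = (6*59 + 48) mod 65 = 12 — in agreement.
Step 2: x = (6*12 + 48) mod 65 = 55 — exactly as logged.
Step 3: x = (6*55 + 48) mod 65 = 53 — checks out.
Step 4: x = (6*53 + 48) mod 65 = 41 — consistent with the transcript.
Step 5: x = (6*41 + 48) mod 65 = 34 — same as recorded.
Step 6: x = (6*34 + 48) mod 65 = 57 — confirmed correct.
Step 7: x = (6*57 + 48) mod 65 = 0 — the transcript disagrees here.
Step 7 is the first one off; corrected, x = 0.

step 7, x = 0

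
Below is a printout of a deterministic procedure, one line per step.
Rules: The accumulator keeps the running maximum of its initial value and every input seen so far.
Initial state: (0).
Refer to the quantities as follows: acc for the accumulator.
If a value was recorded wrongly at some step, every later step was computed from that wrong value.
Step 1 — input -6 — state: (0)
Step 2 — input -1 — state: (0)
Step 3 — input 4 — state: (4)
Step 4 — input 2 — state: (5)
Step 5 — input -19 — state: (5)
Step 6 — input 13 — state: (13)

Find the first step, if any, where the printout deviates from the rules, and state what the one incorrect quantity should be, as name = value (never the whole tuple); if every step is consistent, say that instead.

step 4, acc = 4

Recomputing the run from the initial state:
step 1: acc = 0
step 2: acc = 0
step 3: acc = 4
step 4: acc = 4
step 5: acc = 4
step 6: acc = 13
The first disagreement with the printout is at step 4, where the value should be acc = 4.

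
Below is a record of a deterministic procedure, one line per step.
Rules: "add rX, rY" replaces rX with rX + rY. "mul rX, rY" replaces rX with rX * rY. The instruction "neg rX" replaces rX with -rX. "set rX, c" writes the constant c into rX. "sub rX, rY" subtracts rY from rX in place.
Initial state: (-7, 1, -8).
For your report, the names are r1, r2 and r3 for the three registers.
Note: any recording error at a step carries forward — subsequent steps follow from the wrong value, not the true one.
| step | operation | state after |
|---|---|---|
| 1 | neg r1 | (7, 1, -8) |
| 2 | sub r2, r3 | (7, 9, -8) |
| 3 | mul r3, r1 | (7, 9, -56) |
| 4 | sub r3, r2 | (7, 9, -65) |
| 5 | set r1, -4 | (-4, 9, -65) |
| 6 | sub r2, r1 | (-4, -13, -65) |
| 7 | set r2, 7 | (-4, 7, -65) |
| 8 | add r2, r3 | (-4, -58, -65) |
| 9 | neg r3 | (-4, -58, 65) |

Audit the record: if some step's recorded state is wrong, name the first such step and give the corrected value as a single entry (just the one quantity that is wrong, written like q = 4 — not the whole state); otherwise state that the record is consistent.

step 6, r2 = 13

Recomputing the run from the initial state:
step 1: r1 = 7, r2 = 1, r3 = -8
step 2: r1 = 7, r2 = 9, r3 = -8
step 3: r1 = 7, r2 = 9, r3 = -56
step 4: r1 = 7, r2 = 9, r3 = -65
step 5: r1 = -4, r2 = 9, r3 = -65
step 6: r1 = -4, r2 = 13, r3 = -65
step 7: r1 = -4, r2 = 7, r3 = -65
step 8: r1 = -4, r2 = -58, r3 = -65
step 9: r1 = -4, r2 = -58, r3 = 65
The first disagreement with the record is at step 6, where the value should be r2 = 13.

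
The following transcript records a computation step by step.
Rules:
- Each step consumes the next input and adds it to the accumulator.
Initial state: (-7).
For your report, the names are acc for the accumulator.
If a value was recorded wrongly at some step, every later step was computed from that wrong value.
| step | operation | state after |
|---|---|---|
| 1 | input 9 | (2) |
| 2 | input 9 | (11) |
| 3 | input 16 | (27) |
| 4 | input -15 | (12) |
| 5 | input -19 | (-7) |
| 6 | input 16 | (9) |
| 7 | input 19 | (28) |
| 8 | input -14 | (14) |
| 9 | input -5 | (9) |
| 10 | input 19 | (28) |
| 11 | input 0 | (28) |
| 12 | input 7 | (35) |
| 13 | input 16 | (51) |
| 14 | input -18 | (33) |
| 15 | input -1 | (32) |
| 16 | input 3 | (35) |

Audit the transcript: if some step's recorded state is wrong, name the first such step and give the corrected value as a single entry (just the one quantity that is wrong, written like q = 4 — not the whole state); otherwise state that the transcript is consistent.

no error

Step 1: acc = -7 + 9 = 2 — verified.
Step 2: acc = 2 + 9 = 11 — agrees with the transcript.
Step 3: acc = 11 + 16 = 27 — consistent with the transcript.
Step 4: acc = 27 + -15 = 12 — same as recorded.
Step 5: acc = 12 + -19 = -7 — in agreement.
Step 6: acc = -7 + 16 = 9 — checks out.
Step 7: acc = 9 + 19 = 28 — matches.
Step 8: acc = 28 + -14 = 14 — agrees with the transcript.
Step 9: acc = 14 + -5 = 9 — in agreement.
Step 10: acc = 9 + 19 = 28 — exactly as logged.
Step 11: acc = 28 + 0 = 28 — consistent with the transcript.
Step 12: acc = 28 + 7 = 35 — no discrepancy.
Step 13: acc = 35 + 16 = 51 — matches.
Step 14: acc = 51 + -18 = 33 — agrees with the transcript.
Step 15: acc = 33 + -1 = 32 — agrees with the transcript.
Step 16: acc = 32 + 3 = 35 — in agreement.
Every step is consistent.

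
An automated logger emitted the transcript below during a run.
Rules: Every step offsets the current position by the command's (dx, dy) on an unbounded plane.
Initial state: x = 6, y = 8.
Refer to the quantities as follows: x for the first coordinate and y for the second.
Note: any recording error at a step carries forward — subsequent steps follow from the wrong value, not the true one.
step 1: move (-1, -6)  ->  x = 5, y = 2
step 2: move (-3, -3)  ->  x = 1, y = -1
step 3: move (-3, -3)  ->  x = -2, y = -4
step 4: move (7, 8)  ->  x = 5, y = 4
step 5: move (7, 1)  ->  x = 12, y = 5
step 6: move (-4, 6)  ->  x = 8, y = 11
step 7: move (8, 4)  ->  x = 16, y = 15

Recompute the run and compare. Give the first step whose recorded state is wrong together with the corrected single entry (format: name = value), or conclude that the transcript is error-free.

Recomputing the run from the initial state:
step 1: x = 5, y = 2
step 2: x = 2, y = -1
step 3: x = -1, y = -4
step 4: x = 6, y = 4
step 5: x = 13, y = 5
step 6: x = 9, y = 11
step 7: x = 17, y = 15
The first disagreement with the transcript is at step 2, where the value should be x = 2.

step 2, x = 2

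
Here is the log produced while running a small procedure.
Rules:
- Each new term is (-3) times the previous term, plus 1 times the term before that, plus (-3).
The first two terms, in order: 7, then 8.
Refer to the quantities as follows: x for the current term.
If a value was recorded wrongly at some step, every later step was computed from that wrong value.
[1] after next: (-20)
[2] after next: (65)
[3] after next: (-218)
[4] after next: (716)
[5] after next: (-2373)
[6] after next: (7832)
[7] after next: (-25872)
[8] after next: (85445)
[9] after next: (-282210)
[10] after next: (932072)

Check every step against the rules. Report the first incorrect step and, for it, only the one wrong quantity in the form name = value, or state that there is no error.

step 5, x = -2369

step 1: x = -3*(8) + (1)*(7) + (-3) = -20 -> matches
step 2: x = -3*(-20) + (1)*(8) + (-3) = 65 -> matches
step 3: x = -3*(65) + (1)*(-20) + (-3) = -218 -> no discrepancy
step 4: x = -3*(-218) + (1)*(65) + (-3) = 716 -> agrees with the log
step 5: x = -3*(716) + (1)*(-218) + (-3) = -2369 -> the log disagrees here
That makes step 5 the first incorrect line — x = -2369 is what it should show.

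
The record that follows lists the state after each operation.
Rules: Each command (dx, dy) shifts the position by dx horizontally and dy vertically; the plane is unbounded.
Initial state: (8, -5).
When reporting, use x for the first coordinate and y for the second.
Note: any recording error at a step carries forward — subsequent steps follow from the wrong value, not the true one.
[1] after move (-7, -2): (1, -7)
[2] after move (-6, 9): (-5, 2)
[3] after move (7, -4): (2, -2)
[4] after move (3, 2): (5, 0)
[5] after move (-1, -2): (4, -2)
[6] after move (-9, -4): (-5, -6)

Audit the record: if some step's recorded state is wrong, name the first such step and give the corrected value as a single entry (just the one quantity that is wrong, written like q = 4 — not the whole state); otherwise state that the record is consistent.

no error

Recomputing the run from the initial state:
step 1: x = 1, y = -7
step 2: x = -5, y = 2
step 3: x = 2, y = -2
step 4: x = 5, y = 0
step 5: x = 4, y = -2
step 6: x = -5, y = -6
This matches the record at every step.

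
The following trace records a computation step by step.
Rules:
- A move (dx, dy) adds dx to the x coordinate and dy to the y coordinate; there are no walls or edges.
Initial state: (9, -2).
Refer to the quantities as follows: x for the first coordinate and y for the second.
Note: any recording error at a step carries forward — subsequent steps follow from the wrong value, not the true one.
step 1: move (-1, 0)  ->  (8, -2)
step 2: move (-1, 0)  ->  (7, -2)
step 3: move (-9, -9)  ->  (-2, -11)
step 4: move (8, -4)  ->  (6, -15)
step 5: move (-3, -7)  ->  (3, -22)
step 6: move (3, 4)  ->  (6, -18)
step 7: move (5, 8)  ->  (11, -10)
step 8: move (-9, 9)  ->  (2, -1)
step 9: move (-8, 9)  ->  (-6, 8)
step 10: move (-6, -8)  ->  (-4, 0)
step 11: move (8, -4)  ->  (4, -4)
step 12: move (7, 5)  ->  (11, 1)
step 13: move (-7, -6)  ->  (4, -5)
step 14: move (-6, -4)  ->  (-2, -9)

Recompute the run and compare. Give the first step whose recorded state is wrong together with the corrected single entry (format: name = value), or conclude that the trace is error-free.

step 10, x = -12

Recomputing the run from the initial state:
step 1: x = 8, y = -2
step 2: x = 7, y = -2
step 3: x = -2, y = -11
step 4: x = 6, y = -15
step 5: x = 3, y = -22
step 6: x = 6, y = -18
step 7: x = 11, y = -10
step 8: x = 2, y = -1
step 9: x = -6, y = 8
step 10: x = -12, y = 0
step 11: x = -4, y = -4
step 12: x = 3, y = 1
step 13: x = -4, y = -5
step 14: x = -10, y = -9
The first disagreement with the trace is at step 10, where the value should be x = -12.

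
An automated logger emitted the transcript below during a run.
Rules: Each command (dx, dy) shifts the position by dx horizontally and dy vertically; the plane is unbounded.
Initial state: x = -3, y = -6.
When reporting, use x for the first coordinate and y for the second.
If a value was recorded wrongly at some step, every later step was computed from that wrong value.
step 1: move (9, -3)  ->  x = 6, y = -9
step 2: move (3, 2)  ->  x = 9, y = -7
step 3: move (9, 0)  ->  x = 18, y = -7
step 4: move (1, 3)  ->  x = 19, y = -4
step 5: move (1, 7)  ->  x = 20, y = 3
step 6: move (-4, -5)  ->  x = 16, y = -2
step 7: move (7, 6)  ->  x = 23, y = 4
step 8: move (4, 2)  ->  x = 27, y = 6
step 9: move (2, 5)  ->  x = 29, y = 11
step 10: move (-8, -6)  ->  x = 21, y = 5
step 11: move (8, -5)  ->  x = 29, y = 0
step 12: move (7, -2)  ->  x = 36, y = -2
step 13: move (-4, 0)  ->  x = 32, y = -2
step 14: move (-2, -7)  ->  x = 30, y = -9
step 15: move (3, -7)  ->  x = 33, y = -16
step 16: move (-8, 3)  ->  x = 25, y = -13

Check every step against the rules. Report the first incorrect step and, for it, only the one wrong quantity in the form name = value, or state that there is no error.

step 1: x = -3 + (9) = 6, y = -6 + (-3) = -9 -> same as recorded
step 2: x = 6 + (3) = 9, y = -9 + (2) = -7 -> matches
step 3: x = 9 + (9) = 18, y = -7 + (0) = -7 -> consistent with the transcript
step 4: x = 18 + (1) = 19, y = -7 + (3) = -4 -> verified
step 5: x = 19 + (1) = 20, y = -4 + (7) = 3 -> confirmed correct
step 6: x = 20 + (-4) = 16, y = 3 + (-5) = -2 -> agrees with the transcript
step 7: x = 16 + (7) = 23, y = -2 + (6) = 4 -> no discrepancy
step 8: x = 23 + (4) = 27, y = 4 + (2) = 6 -> same as recorded
step 9: x = 27 + (2) = 29, y = 6 + (5) = 11 -> matches
step 10: x = 29 + (-8) = 21, y = 11 + (-6) = 5 -> verified
step 11: x = 21 + (8) = 29, y = 5 + (-5) = 0 -> same as recorded
step 12: x = 29 + (7) = 36, y = 0 + (-2) = -2 -> agrees with the transcript
step 13: x = 36 + (-4) = 32, y = -2 + (0) = -2 -> in agreement
step 14: x = 32 + (-2) = 30, y = -2 + (-7) = -9 -> consistent with the transcript
step 15: x = 30 + (3) = 33, y = -9 + (-7) = -16 -> matches
step 16: x = 33 + (-8) = 25, y = -16 + (3) = -13 -> no discrepancy
The whole run recomputes cleanly — no discrepancies.

no error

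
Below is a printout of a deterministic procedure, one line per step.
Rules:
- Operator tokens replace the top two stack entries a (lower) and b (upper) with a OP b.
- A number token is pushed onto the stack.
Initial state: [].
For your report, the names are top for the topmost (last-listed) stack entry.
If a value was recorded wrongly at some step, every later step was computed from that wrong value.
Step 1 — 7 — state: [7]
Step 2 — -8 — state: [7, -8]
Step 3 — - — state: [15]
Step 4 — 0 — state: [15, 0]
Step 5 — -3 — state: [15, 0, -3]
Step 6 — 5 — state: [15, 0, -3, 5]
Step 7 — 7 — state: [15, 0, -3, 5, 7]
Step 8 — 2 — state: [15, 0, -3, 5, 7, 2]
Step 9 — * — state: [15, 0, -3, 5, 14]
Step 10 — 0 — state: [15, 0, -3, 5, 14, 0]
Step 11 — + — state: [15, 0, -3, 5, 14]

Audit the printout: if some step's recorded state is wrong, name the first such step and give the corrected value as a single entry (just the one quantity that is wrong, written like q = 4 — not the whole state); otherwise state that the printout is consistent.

Recomputing the run from the initial state:
step 1: [7]
step 2: [7, -8]
step 3: [15]
step 4: [15, 0]
step 5: [15, 0, -3]
step 6: [15, 0, -3, 5]
step 7: [15, 0, -3, 5, 7]
step 8: [15, 0, -3, 5, 7, 2]
step 9: [15, 0, -3, 5, 14]
step 10: [15, 0, -3, 5, 14, 0]
step 11: [15, 0, -3, 5, 14]
This matches the printout at every step.

no error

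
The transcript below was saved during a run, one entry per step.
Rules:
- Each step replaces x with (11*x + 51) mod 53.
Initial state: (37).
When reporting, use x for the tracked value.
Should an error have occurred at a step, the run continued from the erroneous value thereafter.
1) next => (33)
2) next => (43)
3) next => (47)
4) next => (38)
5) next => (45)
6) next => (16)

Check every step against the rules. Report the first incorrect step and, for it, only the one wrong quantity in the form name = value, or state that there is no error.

step 1, x = 34

1. x = (11*37 + 51) mod 53 = 34 (the transcript disagrees here)
First deviation found at step 1; the corrected entry is x = 34.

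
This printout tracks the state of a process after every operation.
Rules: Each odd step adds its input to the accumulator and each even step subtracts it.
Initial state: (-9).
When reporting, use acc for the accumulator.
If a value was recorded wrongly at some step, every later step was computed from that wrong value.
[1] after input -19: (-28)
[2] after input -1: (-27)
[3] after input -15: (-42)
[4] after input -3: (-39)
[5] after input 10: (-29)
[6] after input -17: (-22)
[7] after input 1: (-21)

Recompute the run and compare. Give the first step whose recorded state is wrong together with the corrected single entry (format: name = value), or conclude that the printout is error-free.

step 6, acc = -12

step 1: acc = -9 + -19 = -28 -> no discrepancy
step 2: acc = -28 - -1 = -27 -> in agreement
step 3: acc = -27 + -15 = -42 -> consistent with the printout
step 4: acc = -42 - -3 = -39 -> matches
step 5: acc = -39 + 10 = -29 -> verified
step 6: acc = -29 - -17 = -12 -> this is not what the printout shows
First deviation found at step 6; the corrected entry is acc = -12.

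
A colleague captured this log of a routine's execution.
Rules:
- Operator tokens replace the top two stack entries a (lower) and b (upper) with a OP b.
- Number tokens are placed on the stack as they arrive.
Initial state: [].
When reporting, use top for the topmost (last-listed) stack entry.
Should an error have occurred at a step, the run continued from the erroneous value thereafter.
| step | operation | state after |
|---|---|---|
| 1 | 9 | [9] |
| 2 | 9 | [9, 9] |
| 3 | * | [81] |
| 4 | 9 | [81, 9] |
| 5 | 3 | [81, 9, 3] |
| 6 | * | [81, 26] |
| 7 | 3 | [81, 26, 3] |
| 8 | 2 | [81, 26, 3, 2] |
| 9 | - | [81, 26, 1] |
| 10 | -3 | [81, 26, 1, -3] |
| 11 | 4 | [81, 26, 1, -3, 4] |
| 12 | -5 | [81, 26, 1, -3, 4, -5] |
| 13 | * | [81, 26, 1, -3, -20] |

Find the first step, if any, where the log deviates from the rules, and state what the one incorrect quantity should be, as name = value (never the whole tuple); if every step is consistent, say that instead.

Step 1: push 9: top = 9 — consistent with the log.
Step 2: push 9: top = 9 — consistent with the log.
Step 3: 9 * 9 = 81 — no discrepancy.
Step 4: push 9: top = 9 — matches.
Step 5: push 3: top = 3 — consistent with the log.
Step 6: 9 * 3 = 27 — this is not what the log shows.
That makes step 6 the first incorrect line — top = 27 is what it should show.

step 6, top = 27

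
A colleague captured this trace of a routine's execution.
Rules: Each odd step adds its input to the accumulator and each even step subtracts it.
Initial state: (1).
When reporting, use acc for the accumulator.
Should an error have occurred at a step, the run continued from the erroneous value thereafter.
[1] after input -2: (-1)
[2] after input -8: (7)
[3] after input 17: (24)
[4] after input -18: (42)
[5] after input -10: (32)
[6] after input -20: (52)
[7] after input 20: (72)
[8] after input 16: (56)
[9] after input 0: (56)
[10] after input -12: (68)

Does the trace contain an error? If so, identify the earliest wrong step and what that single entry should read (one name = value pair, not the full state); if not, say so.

Recomputing the run from the initial state:
step 1: acc = -1
step 2: acc = 7
step 3: acc = 24
step 4: acc = 42
step 5: acc = 32
step 6: acc = 52
step 7: acc = 72
step 8: acc = 56
step 9: acc = 56
step 10: acc = 68
This matches the trace at every step.

no error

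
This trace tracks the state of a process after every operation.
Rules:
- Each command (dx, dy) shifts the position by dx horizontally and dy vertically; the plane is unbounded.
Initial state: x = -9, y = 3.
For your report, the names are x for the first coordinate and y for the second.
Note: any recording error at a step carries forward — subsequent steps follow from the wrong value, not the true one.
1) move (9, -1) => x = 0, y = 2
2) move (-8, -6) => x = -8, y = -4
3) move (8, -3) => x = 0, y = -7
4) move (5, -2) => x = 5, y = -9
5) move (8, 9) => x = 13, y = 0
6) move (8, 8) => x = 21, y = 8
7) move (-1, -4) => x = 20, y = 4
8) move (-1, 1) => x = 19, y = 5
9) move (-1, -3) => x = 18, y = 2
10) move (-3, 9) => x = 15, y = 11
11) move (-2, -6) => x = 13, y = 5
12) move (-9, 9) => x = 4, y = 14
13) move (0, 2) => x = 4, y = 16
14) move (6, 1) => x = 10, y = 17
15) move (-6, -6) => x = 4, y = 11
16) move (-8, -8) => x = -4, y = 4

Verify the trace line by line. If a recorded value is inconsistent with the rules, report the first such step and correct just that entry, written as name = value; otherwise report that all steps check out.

Recomputing the run from the initial state:
step 1: x = 0, y = 2
step 2: x = -8, y = -4
step 3: x = 0, y = -7
step 4: x = 5, y = -9
step 5: x = 13, y = 0
step 6: x = 21, y = 8
step 7: x = 20, y = 4
step 8: x = 19, y = 5
step 9: x = 18, y = 2
step 10: x = 15, y = 11
step 11: x = 13, y = 5
step 12: x = 4, y = 14
step 13: x = 4, y = 16
step 14: x = 10, y = 17
step 15: x = 4, y = 11
step 16: x = -4, y = 3
The first disagreement with the trace is at step 16, where the value should be y = 3.

step 16, y = 3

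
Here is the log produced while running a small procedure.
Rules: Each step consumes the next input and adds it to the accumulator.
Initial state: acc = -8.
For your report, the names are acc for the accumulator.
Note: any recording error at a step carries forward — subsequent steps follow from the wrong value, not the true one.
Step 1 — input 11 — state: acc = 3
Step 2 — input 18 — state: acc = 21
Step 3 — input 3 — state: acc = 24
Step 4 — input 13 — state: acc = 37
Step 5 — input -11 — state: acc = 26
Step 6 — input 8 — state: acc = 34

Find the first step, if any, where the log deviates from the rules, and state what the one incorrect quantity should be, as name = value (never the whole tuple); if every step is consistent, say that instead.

no error

Recomputing the run from the initial state:
step 1: acc = 3
step 2: acc = 21
step 3: acc = 24
step 4: acc = 37
step 5: acc = 26
step 6: acc = 34
This matches the log at every step.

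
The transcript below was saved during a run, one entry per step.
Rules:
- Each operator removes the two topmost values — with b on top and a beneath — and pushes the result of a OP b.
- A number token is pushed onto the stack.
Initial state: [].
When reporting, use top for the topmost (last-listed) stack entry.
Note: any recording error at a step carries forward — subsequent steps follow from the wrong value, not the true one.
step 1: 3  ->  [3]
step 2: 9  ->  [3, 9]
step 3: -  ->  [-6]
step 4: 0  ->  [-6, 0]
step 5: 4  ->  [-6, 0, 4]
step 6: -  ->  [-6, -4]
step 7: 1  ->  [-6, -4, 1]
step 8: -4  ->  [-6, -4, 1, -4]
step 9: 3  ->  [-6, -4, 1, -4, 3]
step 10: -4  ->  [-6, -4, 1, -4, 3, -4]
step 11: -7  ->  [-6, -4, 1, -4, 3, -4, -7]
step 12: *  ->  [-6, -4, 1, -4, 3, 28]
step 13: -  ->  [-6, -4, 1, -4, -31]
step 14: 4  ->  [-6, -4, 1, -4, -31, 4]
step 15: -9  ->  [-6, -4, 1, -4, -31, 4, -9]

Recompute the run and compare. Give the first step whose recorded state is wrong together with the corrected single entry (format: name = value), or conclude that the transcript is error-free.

step 1: push 3: top = 3 -> consistent with the transcript
step 2: push 9: top = 9 -> checks out
step 3: 3 - 9 = -6 -> agrees with the transcript
step 4: push 0: top = 0 -> checks out
step 5: push 4: top = 4 -> confirmed correct
step 6: 0 - 4 = -4 -> consistent with the transcript
step 7: push 1: top = 1 -> confirmed correct
step 8: push -4: top = -4 -> no discrepancy
step 9: push 3: top = 3 -> checks out
step 10: push -4: top = -4 -> confirmed correct
step 11: push -7: top = -7 -> checks out
step 12: -4 * -7 = 28 -> checks out
step 13: 3 - 28 = -25 -> a discrepancy with the transcript
That makes step 13 the first incorrect line — top = -25 is what it should show.

step 13, top = -25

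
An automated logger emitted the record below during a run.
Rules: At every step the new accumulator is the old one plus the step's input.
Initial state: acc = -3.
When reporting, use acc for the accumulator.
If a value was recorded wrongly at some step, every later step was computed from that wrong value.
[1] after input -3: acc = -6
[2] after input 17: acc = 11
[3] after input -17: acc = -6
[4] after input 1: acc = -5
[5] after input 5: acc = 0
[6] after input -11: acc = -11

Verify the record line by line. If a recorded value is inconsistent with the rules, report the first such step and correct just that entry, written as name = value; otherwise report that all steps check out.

step 1: acc = -3 + -3 = -6 -> in agreement
step 2: acc = -6 + 17 = 11 -> verified
step 3: acc = 11 + -17 = -6 -> checks out
step 4: acc = -6 + 1 = -5 -> exactly as logged
step 5: acc = -5 + 5 = 0 -> no discrepancy
step 6: acc = 0 + -11 = -11 -> agrees with the record
The whole run recomputes cleanly — no discrepancies.

no error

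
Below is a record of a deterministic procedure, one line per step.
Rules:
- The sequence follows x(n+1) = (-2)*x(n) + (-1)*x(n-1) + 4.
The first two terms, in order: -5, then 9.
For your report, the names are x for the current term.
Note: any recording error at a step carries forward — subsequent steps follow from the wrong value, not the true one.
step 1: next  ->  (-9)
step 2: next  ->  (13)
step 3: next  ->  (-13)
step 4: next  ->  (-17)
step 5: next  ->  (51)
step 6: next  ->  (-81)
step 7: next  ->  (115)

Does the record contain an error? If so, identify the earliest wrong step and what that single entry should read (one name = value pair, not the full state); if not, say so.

step 4, x = 17

Step 1: x = -2*(9) + (-1)*(-5) + (4) = -9 — exactly as logged.
Step 2: x = -2*(-9) + (-1)*(9) + (4) = 13 — verified.
Step 3: x = -2*(13) + (-1)*(-9) + (4) = -13 — same as recorded.
Step 4: x = -2*(-13) + (-1)*(13) + (4) = 17 — the record has a different value.
The earliest wrong entry is at step 4: it should read x = 17.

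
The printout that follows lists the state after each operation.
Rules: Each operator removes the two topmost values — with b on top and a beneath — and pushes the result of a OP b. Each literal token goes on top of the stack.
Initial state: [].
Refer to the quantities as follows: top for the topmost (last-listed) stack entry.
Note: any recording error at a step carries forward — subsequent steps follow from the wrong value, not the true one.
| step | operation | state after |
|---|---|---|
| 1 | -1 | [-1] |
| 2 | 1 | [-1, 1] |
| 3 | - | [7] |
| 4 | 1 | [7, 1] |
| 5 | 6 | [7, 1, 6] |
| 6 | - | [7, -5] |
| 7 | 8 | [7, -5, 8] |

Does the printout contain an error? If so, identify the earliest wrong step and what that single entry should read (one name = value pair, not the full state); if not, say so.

1. push -1: top = -1 (verified)
2. push 1: top = 1 (exactly as logged)
3. -1 - 1 = -2 (the entry is off here)
The earliest wrong entry is at step 3: it should read top = -2.

step 3, top = -2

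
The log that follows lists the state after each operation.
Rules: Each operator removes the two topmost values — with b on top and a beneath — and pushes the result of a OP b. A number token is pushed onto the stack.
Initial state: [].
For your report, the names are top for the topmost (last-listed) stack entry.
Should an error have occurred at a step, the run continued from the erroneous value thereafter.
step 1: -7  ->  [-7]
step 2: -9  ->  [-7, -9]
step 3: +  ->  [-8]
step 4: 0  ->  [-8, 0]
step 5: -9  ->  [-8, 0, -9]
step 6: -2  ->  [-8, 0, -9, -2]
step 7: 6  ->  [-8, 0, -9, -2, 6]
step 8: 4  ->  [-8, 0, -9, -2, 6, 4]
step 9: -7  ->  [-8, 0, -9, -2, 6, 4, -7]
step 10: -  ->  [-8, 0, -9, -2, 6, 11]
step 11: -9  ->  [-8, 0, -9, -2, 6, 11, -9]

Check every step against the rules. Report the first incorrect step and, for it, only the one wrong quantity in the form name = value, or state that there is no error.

step 3, top = -16

Step 1: push -7: top = -7 — in agreement.
Step 2: push -9: top = -9 — consistent with the log.
Step 3: -7 + -9 = -16 — the entry is off here.
The earliest wrong entry is at step 3: it should read top = -16.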